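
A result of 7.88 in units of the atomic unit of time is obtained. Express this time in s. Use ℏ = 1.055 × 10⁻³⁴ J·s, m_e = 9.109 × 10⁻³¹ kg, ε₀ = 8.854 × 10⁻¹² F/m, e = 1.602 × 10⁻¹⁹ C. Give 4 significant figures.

One atomic unit of time: τ_au = (4πε₀)²ℏ³/(m_e e⁴) = 2.423 × 10⁻¹⁷ s.
7.88 × 2.423 × 10⁻¹⁷ s = 1.909 × 10⁻¹⁶ s

1.909 × 10⁻¹⁶ s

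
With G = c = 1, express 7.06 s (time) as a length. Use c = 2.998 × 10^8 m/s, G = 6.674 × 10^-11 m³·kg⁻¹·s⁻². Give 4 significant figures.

Time → length via c.
7.06 s × (c) = 2.117 × 10^9 m

2.117 × 10^9 m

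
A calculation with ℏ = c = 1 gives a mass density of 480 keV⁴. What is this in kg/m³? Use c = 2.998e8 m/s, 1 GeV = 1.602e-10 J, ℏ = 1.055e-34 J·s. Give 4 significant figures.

Mass density is [E]/(c²[L]³) = [E]⁴/(ℏ³c⁵).
1 GeV⁴ → 1/(ℏ³c⁵) × (1 GeV in J)⁴ = 2.316e20 kg/m³.
Convert the energy scale: 480 keV⁴ = 4.80e-22 GeV⁴.
Result: 4.80e-22 × 2.316e20 = 0.1112 kg/m³.

0.1112 kg/m³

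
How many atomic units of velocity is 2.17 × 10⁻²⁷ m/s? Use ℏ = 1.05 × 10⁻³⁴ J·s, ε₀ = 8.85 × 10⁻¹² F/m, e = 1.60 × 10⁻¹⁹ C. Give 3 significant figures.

9.90 × 10⁻³⁴

atomic unit of velocity: v_au = e²/(4πε₀ℏ) = 2.19 × 10⁶ m/s.
2.17 × 10⁻²⁷ / 2.19 × 10⁶ = 9.90 × 10⁻³⁴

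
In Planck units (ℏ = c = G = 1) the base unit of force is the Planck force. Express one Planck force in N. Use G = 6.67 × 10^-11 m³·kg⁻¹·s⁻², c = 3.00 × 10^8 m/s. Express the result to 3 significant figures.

1.21 × 10^44 N

F_P = c⁴/G
  = 8.10 × 10^33 / 6.67 × 10^-11
  = 1.21 × 10^44 N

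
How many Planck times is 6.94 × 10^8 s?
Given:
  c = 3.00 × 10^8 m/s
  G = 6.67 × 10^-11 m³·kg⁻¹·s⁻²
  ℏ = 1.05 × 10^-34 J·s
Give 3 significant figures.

Planck time: t_P = √(ℏG/c⁵) = 5.37 × 10^-44 s.
6.94 × 10^8 / 5.37 × 10^-44 = 1.29 × 10^52

1.29 × 10^52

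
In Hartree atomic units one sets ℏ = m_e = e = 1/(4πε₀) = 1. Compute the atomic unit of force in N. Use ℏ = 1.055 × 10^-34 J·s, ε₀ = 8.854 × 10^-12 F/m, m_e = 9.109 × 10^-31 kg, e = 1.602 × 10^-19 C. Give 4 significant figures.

F_au = E_h/a₀ = m_e²e⁶/((4πε₀)³ℏ⁴)
E_h = 4.354 × 10^-18 J
a₀ = 5.297 × 10^-11 m
E_h/a₀ = 8.220 × 10^-8 N

8.220 × 10^-8 N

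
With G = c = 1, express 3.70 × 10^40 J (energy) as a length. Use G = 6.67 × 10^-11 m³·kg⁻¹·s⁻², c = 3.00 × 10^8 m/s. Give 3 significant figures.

Energy → length via G/c⁴.
3.70 × 10^40 J × (G/c⁴) = 3.05 × 10^-4 m

3.05 × 10^-4 m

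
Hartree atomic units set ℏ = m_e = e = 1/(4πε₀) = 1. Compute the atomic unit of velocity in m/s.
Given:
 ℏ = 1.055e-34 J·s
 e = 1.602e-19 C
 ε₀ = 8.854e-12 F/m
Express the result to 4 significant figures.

From ℏ = m_e = e = 1/(4πε₀) = 1 the velocity scale is v_au = e²/(4πε₀ℏ).
  = 2.566e-38 / 1.174e-44
  = 2.186e6 m/s

2.186e6 m/s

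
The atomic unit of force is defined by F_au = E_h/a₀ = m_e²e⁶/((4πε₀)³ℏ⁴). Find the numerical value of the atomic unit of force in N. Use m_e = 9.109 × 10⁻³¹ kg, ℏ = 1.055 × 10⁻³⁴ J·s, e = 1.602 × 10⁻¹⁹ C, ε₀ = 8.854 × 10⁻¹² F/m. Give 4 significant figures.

8.220 × 10⁻⁸ N

F_au = E_h/a₀ = m_e²e⁶/((4πε₀)³ℏ⁴)
E_h = 4.354 × 10⁻¹⁸ J
a₀ = 5.297 × 10⁻¹¹ m
E_h/a₀ = 8.220 × 10⁻⁸ N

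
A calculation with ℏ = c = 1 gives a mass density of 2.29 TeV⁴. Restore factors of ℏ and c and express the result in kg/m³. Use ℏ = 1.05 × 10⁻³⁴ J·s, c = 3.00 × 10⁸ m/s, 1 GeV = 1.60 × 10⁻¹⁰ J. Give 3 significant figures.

Mass density is [E]/(c²[L]³) = [E]⁴/(ℏ³c⁵).
1 GeV⁴ → 1/(ℏ³c⁵) × (1 GeV in J)⁴ = 2.33 × 10²⁰ kg/m³.
Convert the energy scale: 2.29 TeV⁴ = 2.29 × 10¹² GeV⁴.
Result: 2.29 × 10¹² × 2.33 × 10²⁰ = 5.34 × 10³² kg/m³.

5.34 × 10³² kg/m³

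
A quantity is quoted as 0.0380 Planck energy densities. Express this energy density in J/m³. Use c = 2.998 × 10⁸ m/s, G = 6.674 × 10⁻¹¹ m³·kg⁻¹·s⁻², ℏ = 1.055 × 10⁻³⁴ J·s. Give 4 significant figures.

One Planck energy density: u_P = c⁷/(ℏG²) = 4.632 × 10¹¹³ J/m³.
0.0380 × 4.632 × 10¹¹³ J/m³ = 1.760 × 10¹¹² J/m³

1.760 × 10¹¹² J/m³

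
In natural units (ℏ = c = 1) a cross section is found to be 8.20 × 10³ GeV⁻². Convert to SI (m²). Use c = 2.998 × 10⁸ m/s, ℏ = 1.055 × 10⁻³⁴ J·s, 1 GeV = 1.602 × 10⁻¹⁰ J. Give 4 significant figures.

Area is [L]² = [E]⁻²·(ℏc)²; restore (ℏc)².
1 GeV⁻² → (ℏc)² × (1 GeV in J)⁻² = 3.898 × 10⁻³² m².
Result: 8.20 × 10³ × 3.898 × 10⁻³² = 3.196 × 10⁻²⁸ m².

3.196 × 10⁻²⁸ m²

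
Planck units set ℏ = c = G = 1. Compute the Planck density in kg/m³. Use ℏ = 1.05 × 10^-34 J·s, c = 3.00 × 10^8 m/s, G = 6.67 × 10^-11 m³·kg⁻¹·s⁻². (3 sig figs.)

The unique combination of the constants set to 1 with dimensions of density is ρ_P = c⁵/(ℏG²).
  = 2.43 × 10^42 / 4.67 × 10^-55
  = 5.20 × 10^96 kg/m³

5.20 × 10^96 kg/m³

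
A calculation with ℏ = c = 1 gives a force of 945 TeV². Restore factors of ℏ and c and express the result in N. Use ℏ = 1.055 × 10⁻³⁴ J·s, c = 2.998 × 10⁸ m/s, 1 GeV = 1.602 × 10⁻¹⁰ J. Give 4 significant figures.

7.668 × 10¹⁴ N

Force is [E]/[L] = [E]²/(ℏc); restore (ℏc)⁻¹.
1 GeV² → 1/(ℏc) × (1 GeV in J)² = 8.114 × 10⁵ N.
Convert the energy scale: 945 TeV² = 9.45 × 10⁸ GeV².
Result: 9.45 × 10⁸ × 8.114 × 10⁵ = 7.668 × 10¹⁴ N.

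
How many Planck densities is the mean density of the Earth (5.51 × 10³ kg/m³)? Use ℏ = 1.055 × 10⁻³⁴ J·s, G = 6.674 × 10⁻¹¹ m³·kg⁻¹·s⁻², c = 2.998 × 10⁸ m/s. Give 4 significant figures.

1.069 × 10⁻⁹³

Planck density: ρ_P = c⁵/(ℏG²) = 5.154 × 10⁹⁶ kg/m³.
5.51 × 10³ / 5.154 × 10⁹⁶ = 1.069 × 10⁻⁹³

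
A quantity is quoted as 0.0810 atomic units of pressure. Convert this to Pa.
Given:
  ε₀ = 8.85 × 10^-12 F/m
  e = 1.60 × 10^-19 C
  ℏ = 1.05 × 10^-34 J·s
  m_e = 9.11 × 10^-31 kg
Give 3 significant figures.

2.44 × 10^12 Pa

One atomic unit of pressure: P_au = E_h/a₀³ = m_e⁴e¹⁰/((4πε₀)⁵ℏ⁸) = 3.01 × 10^13 Pa.
0.0810 × 3.01 × 10^13 Pa = 2.44 × 10^12 Pa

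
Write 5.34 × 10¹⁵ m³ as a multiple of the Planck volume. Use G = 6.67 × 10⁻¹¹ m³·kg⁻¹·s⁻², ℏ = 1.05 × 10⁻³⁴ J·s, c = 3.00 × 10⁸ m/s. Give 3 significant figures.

1.28 × 10¹²⁰

Planck volume: V_P = (ℏG/c³)^(3/2) = 4.18 × 10⁻¹⁰⁵ m³.
5.34 × 10¹⁵ / 4.18 × 10⁻¹⁰⁵ = 1.28 × 10¹²⁰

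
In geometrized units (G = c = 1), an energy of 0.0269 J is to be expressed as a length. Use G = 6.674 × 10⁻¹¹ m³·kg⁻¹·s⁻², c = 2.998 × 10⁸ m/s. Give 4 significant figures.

2.222 × 10⁻⁴⁶ m

Energy → length via G/c⁴.
0.0269 J × (G/c⁴) = 2.222 × 10⁻⁴⁶ m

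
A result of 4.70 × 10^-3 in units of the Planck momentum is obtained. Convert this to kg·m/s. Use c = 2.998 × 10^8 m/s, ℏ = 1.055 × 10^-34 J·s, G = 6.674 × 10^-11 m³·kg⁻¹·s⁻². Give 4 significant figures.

One Planck momentum: p_P = √(ℏc³/G) = 6.527 kg·m/s.
4.70 × 10^-3 × 6.527 kg·m/s = 0.03067 kg·m/s

0.03067 kg·m/s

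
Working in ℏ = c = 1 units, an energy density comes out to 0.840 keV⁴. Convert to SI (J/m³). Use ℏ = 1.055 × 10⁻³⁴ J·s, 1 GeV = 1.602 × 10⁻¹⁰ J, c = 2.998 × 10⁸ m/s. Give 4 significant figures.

[E]/[L]³ = [E]⁴/(ℏc)³; restore (ℏc)⁻³.
1 GeV⁴ → 1/(ℏc)³ × (1 GeV in J)⁴ = 2.082 × 10³⁷ J/m³.
Convert the energy scale: 0.840 keV⁴ = 8.40 × 10⁻²⁵ GeV⁴.
Result: 8.40 × 10⁻²⁵ × 2.082 × 10³⁷ = 1.749 × 10¹³ J/m³.

1.749 × 10¹³ J/m³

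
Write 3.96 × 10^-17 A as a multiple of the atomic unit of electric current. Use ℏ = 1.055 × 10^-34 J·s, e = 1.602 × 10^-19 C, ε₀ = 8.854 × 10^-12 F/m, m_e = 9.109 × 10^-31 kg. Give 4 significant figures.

5.989 × 10^-15

atomic unit of electric current: I_au = e E_h/ℏ = m_e e⁵/((4πε₀)²ℏ³) = 6.612 × 10^-3 A.
3.96 × 10^-17 / 6.612 × 10^-3 = 5.989 × 10^-15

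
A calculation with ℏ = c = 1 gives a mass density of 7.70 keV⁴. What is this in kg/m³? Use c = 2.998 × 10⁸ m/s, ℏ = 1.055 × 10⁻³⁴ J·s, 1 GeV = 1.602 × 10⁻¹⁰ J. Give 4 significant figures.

Mass density is [E]/(c²[L]³) = [E]⁴/(ℏ³c⁵).
1 GeV⁴ → 1/(ℏ³c⁵) × (1 GeV in J)⁴ = 2.316 × 10²⁰ kg/m³.
Convert the energy scale: 7.70 keV⁴ = 7.70 × 10⁻²⁴ GeV⁴.
Result: 7.70 × 10⁻²⁴ × 2.316 × 10²⁰ = 1.783 × 10⁻³ kg/m³.

1.783 × 10⁻³ kg/m³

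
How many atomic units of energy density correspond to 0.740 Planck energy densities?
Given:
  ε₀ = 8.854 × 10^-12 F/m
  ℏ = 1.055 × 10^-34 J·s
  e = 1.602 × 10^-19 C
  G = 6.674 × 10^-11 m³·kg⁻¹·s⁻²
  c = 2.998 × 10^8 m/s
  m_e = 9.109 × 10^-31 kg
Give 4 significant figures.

1.170 × 10^100

Planck energy density: u_P = c⁷/(ℏG²) = 4.632 × 10^113 J/m³
atomic unit of energy density: u_au = E_h/a₀³ = m_e⁴e¹⁰/((4πε₀)⁵ℏ⁸) = 2.929 × 10^13 J/m³
0.740 × 4.632 × 10^113 / 2.929 × 10^13 = 1.170 × 10^100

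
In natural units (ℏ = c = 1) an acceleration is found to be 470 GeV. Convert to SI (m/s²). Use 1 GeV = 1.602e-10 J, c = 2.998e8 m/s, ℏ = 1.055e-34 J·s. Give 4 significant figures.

Acceleration is [L]/[T]² = c·[E]/ℏ.
1 GeV → c/ℏ × (1 GeV in J) = 4.552e32 m/s².
Result: 470 × 4.552e32 = 2.140e35 m/s².

2.140e35 m/s²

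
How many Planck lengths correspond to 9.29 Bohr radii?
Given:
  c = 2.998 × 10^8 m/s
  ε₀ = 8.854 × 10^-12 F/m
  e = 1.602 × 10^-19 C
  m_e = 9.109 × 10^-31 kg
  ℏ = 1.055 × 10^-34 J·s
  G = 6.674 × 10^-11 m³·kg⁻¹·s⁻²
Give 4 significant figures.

Bohr radius: a₀ = 4πε₀ℏ²/(m_e e²) = 5.297 × 10^-11 m
Planck length: ℓ_P = √(ℏG/c³) = 1.616 × 10^-35 m
9.29 × 5.297 × 10^-11 / 1.616 × 10^-35 = 3.044 × 10^25

3.044 × 10^25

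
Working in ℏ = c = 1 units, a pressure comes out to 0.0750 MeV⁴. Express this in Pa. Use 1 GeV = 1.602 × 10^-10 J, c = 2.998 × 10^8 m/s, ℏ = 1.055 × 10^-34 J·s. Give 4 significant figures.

Pressure is [E]/[L]³ = [E]⁴/(ℏc)³.
1 GeV⁴ → 1/(ℏc)³ × (1 GeV in J)⁴ = 2.082 × 10^37 Pa.
Convert the energy scale: 0.0750 MeV⁴ = 7.50 × 10^-14 GeV⁴.
Result: 7.50 × 10^-14 × 2.082 × 10^37 = 1.561 × 10^24 Pa.

1.561 × 10^24 Pa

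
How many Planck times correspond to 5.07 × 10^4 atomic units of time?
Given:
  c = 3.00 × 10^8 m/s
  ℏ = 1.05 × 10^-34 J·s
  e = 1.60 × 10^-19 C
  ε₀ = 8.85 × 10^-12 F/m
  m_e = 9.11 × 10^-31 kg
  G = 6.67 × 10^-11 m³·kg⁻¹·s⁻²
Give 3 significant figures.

2.26 × 10^31

atomic unit of time: τ_au = (4πε₀)²ℏ³/(m_e e⁴) = 2.40 × 10^-17 s
Planck time: t_P = √(ℏG/c⁵) = 5.37 × 10^-44 s
5.07 × 10^4 × 2.40 × 10^-17 / 5.37 × 10^-44 = 2.26 × 10^31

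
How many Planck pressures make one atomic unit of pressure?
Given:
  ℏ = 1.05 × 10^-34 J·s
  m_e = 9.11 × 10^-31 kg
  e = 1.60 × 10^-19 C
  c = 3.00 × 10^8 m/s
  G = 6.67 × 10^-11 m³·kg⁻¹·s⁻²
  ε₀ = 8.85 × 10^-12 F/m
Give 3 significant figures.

atomic unit of pressure: P_au = E_h/a₀³ = m_e⁴e¹⁰/((4πε₀)⁵ℏ⁸) = 3.01 × 10^13 Pa
Planck pressure: p_P = c⁷/(ℏG²) = 4.68 × 10^113 Pa
ratio = 3.01 × 10^13 / 4.68 × 10^113 = 6.44 × 10^-101

6.44 × 10^-101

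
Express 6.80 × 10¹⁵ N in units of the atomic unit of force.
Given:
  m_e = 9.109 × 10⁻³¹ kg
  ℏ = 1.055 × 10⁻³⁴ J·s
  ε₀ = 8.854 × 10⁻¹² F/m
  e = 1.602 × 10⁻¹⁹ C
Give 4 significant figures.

atomic unit of force: F_au = E_h/a₀ = m_e²e⁶/((4πε₀)³ℏ⁴) = 8.220 × 10⁻⁸ N.
6.80 × 10¹⁵ / 8.220 × 10⁻⁸ = 8.273 × 10²²

8.273 × 10²²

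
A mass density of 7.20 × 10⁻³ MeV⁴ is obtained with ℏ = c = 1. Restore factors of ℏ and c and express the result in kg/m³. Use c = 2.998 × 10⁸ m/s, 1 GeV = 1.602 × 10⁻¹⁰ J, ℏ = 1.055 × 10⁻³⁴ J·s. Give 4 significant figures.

Mass density is [E]/(c²[L]³) = [E]⁴/(ℏ³c⁵).
1 GeV⁴ → 1/(ℏ³c⁵) × (1 GeV in J)⁴ = 2.316 × 10²⁰ kg/m³.
Convert the energy scale: 7.20 × 10⁻³ MeV⁴ = 7.20 × 10⁻¹⁵ GeV⁴.
Result: 7.20 × 10⁻¹⁵ × 2.316 × 10²⁰ = 1.668 × 10⁶ kg/m³.

1.668 × 10⁶ kg/m³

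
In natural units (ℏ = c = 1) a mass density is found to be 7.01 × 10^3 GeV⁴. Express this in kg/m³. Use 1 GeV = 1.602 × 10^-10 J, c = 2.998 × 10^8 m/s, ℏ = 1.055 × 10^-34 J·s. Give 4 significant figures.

Mass density is [E]/(c²[L]³) = [E]⁴/(ℏ³c⁵).
1 GeV⁴ → 1/(ℏ³c⁵) × (1 GeV in J)⁴ = 2.316 × 10^20 kg/m³.
Result: 7.01 × 10^3 × 2.316 × 10^20 = 1.624 × 10^24 kg/m³.

1.624 × 10^24 kg/m³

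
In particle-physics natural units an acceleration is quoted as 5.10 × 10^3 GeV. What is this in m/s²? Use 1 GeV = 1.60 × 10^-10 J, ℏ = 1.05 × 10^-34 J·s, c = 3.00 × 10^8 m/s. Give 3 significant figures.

2.33 × 10^36 m/s²

Acceleration is [L]/[T]² = c·[E]/ℏ.
1 GeV → c/ℏ × (1 GeV in J) = 4.57 × 10^32 m/s².
Result: 5.10 × 10^3 × 4.57 × 10^32 = 2.33 × 10^36 m/s².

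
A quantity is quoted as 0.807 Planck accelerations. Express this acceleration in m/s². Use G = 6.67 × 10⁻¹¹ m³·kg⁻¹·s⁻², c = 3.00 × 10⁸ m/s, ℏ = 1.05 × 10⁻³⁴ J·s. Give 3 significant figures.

4.51 × 10⁵¹ m/s²

One Planck acceleration: a_P = √(c⁷/(ℏG)) = 5.59 × 10⁵¹ m/s².
0.807 × 5.59 × 10⁵¹ m/s² = 4.51 × 10⁵¹ m/s²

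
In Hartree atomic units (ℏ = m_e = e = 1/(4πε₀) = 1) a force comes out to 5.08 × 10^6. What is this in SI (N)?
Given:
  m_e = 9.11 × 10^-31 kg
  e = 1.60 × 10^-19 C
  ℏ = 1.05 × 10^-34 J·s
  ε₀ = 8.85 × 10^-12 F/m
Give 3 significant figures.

0.423 N

One atomic unit of force: F_au = E_h/a₀ = m_e²e⁶/((4πε₀)³ℏ⁴) = 8.33 × 10^-8 N.
5.08 × 10^6 × 8.33 × 10^-8 N = 0.423 N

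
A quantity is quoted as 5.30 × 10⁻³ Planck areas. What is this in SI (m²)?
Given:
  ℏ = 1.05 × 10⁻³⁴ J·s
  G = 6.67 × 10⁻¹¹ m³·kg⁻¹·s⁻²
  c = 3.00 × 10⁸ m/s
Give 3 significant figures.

One Planck area: A_P = ℏG/c³ = 2.59 × 10⁻⁷⁰ m².
5.30 × 10⁻³ × 2.59 × 10⁻⁷⁰ m² = 1.37 × 10⁻⁷² m²

1.37 × 10⁻⁷² m²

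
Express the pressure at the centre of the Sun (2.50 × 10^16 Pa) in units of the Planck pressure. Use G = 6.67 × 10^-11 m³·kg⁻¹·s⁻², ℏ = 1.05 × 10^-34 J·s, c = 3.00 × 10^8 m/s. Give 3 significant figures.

Planck pressure: p_P = c⁷/(ℏG²) = 4.68 × 10^113 Pa.
2.50 × 10^16 / 4.68 × 10^113 = 5.34 × 10^-98

5.34 × 10^-98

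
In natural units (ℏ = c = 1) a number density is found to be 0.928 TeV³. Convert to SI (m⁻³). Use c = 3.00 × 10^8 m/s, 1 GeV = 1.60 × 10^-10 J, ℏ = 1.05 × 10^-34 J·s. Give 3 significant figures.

1.22 × 10^56 m⁻³

Number density is [L]⁻³ = [E]³/(ℏc)³.
1 GeV³ → 1/(ℏc)³ × (1 GeV in J)³ = 1.31 × 10^47 m⁻³.
Convert the energy scale: 0.928 TeV³ = 9.28 × 10^8 GeV³.
Result: 9.28 × 10^8 × 1.31 × 10^47 = 1.22 × 10^56 m⁻³.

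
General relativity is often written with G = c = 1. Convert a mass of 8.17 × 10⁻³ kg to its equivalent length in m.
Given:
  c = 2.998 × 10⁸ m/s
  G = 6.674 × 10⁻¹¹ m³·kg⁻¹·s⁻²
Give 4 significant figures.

In G = c = 1 units mass has dimensions of length; the conversion factor is G/c².
8.17 × 10⁻³ kg × (G/c²) = 6.067 × 10⁻³⁰ m

6.067 × 10⁻³⁰ m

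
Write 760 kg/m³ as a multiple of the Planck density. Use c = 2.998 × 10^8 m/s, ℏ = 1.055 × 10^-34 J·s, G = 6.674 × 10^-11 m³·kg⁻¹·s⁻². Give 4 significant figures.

Planck density: ρ_P = c⁵/(ℏG²) = 5.154 × 10^96 kg/m³.
760 / 5.154 × 10^96 = 1.475 × 10^-94

1.475 × 10^-94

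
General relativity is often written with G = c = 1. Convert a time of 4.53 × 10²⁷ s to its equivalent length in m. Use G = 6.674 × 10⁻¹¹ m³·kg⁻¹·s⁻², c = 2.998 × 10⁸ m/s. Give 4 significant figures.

Time → length via c.
4.53 × 10²⁷ s × (c) = 1.358 × 10³⁶ m

1.358 × 10³⁶ m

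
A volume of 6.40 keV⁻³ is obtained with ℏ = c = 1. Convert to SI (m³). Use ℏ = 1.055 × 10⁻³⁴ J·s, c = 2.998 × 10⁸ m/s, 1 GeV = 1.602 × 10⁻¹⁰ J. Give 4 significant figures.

4.925 × 10⁻²⁹ m³

Volume is [L]³ = [E]⁻³·(ℏc)³.
1 GeV⁻³ → (ℏc)³ × (1 GeV in J)⁻³ = 7.696 × 10⁻⁴⁸ m³.
Convert the energy scale: 6.40 keV⁻³ = 6.40 × 10¹⁸ GeV⁻³.
Result: 6.40 × 10¹⁸ × 7.696 × 10⁻⁴⁸ = 4.925 × 10⁻²⁹ m³.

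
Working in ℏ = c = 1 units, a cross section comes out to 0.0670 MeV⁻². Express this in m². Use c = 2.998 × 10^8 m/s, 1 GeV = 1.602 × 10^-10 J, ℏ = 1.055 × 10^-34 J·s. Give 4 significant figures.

Area is [L]² = [E]⁻²·(ℏc)²; restore (ℏc)².
1 GeV⁻² → (ℏc)² × (1 GeV in J)⁻² = 3.898 × 10^-32 m².
Convert the energy scale: 0.0670 MeV⁻² = 6.70 × 10^4 GeV⁻².
Result: 6.70 × 10^4 × 3.898 × 10^-32 = 2.612 × 10^-27 m².

2.612 × 10^-27 m²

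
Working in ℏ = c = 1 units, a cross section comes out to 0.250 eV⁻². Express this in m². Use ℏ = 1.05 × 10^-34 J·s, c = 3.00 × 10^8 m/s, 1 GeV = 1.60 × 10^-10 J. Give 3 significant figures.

9.69 × 10^-15 m²

Area is [L]² = [E]⁻²·(ℏc)²; restore (ℏc)².
1 GeV⁻² → (ℏc)² × (1 GeV in J)⁻² = 3.88 × 10^-32 m².
Convert the energy scale: 0.250 eV⁻² = 2.50 × 10^17 GeV⁻².
Result: 2.50 × 10^17 × 3.88 × 10^-32 = 9.69 × 10^-15 m².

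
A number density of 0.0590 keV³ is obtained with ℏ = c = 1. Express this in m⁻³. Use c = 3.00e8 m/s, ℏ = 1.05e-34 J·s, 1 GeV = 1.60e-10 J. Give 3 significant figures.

Number density is [L]⁻³ = [E]³/(ℏc)³.
1 GeV³ → 1/(ℏc)³ × (1 GeV in J)³ = 1.31e47 m⁻³.
Convert the energy scale: 0.0590 keV³ = 5.90e-20 GeV³.
Result: 5.90e-20 × 1.31e47 = 7.73e27 m⁻³.

7.73e27 m⁻³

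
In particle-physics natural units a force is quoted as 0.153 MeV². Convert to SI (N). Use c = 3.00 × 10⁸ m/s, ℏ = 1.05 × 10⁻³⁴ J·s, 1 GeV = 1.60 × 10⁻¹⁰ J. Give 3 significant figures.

Force is [E]/[L] = [E]²/(ℏc); restore (ℏc)⁻¹.
1 GeV² → 1/(ℏc) × (1 GeV in J)² = 8.13 × 10⁵ N.
Convert the energy scale: 0.153 MeV² = 1.53 × 10⁻⁷ GeV².
Result: 1.53 × 10⁻⁷ × 8.13 × 10⁵ = 0.124 N.

0.124 N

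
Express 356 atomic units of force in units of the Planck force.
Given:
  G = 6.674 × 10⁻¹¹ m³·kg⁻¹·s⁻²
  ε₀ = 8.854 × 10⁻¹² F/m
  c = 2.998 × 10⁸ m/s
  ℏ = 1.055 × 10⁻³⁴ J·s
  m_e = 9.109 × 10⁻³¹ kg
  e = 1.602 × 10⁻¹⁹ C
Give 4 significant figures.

atomic unit of force: F_au = E_h/a₀ = m_e²e⁶/((4πε₀)³ℏ⁴) = 8.220 × 10⁻⁸ N
Planck force: F_P = c⁴/G = 1.210 × 10⁴⁴ N
356 × 8.220 × 10⁻⁸ / 1.210 × 10⁴⁴ = 2.418 × 10⁻⁴⁹

2.418 × 10⁻⁴⁹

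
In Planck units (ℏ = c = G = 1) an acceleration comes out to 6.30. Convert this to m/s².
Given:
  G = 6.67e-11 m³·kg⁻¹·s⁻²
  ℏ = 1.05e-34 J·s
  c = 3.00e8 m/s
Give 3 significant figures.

3.52e52 m/s²

One Planck acceleration: a_P = √(c⁷/(ℏG)) = 5.59e51 m/s².
6.30 × 5.59e51 m/s² = 3.52e52 m/s²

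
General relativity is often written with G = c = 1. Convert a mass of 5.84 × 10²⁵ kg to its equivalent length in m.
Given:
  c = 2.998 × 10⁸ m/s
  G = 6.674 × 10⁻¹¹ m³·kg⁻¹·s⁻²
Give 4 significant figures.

0.04336 m

In G = c = 1 units mass has dimensions of length; the conversion factor is G/c².
5.84 × 10²⁵ kg × (G/c²) = 0.04336 m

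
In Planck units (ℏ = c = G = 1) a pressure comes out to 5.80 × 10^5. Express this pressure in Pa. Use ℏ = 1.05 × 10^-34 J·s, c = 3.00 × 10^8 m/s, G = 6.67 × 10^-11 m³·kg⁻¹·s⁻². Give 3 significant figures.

2.72 × 10^119 Pa

One Planck pressure: p_P = c⁷/(ℏG²) = 4.68 × 10^113 Pa.
5.80 × 10^5 × 4.68 × 10^113 Pa = 2.72 × 10^119 Pa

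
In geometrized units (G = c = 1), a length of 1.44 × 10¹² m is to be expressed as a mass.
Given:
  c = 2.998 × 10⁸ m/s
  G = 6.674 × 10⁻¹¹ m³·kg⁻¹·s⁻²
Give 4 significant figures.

Length → mass via c²/G.
1.44 × 10¹² m × (c²/G) = 1.939 × 10³⁹ kg

1.939 × 10³⁹ kg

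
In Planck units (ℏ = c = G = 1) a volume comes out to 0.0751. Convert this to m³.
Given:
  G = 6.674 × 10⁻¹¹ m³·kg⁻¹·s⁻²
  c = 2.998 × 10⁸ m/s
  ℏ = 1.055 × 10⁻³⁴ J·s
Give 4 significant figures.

One Planck volume: V_P = (ℏG/c³)^(3/2) = 4.224 × 10⁻¹⁰⁵ m³.
0.0751 × 4.224 × 10⁻¹⁰⁵ m³ = 3.172 × 10⁻¹⁰⁶ m³

3.172 × 10⁻¹⁰⁶ m³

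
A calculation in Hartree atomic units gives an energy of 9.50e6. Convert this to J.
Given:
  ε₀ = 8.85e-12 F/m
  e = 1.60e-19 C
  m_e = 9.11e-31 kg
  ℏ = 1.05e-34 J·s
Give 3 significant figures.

4.16e-11 J

One hartree: E_h = m_e e⁴/(4πε₀ℏ)² = 4.38e-18 J.
9.50e6 × 4.38e-18 J = 4.16e-11 J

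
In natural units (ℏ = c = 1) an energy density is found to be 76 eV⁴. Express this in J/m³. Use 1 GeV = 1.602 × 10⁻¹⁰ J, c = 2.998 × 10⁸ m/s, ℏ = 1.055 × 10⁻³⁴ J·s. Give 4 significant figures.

1.582 × 10³ J/m³

[E]/[L]³ = [E]⁴/(ℏc)³; restore (ℏc)⁻³.
1 GeV⁴ → 1/(ℏc)³ × (1 GeV in J)⁴ = 2.082 × 10³⁷ J/m³.
Convert the energy scale: 76 eV⁴ = 7.60 × 10⁻³⁵ GeV⁴.
Result: 7.60 × 10⁻³⁵ × 2.082 × 10³⁷ = 1.582 × 10³ J/m³.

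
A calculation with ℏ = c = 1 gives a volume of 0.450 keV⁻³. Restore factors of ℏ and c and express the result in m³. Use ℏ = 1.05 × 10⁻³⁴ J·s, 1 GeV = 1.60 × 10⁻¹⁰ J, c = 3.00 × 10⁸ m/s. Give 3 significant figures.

3.43 × 10⁻³⁰ m³

Volume is [L]³ = [E]⁻³·(ℏc)³.
1 GeV⁻³ → (ℏc)³ × (1 GeV in J)⁻³ = 7.63 × 10⁻⁴⁸ m³.
Convert the energy scale: 0.450 keV⁻³ = 4.50 × 10¹⁷ GeV⁻³.
Result: 4.50 × 10¹⁷ × 7.63 × 10⁻⁴⁸ = 3.43 × 10⁻³⁰ m³.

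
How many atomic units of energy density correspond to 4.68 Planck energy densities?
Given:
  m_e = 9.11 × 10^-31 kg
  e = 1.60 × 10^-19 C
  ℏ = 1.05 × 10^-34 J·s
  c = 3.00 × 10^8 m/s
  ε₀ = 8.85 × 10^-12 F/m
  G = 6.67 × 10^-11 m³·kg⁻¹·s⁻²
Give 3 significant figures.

7.27 × 10^100

Planck energy density: u_P = c⁷/(ℏG²) = 4.68 × 10^113 J/m³
atomic unit of energy density: u_au = E_h/a₀³ = m_e⁴e¹⁰/((4πε₀)⁵ℏ⁸) = 3.01 × 10^13 J/m³
4.68 × 4.68 × 10^113 / 3.01 × 10^13 = 7.27 × 10^100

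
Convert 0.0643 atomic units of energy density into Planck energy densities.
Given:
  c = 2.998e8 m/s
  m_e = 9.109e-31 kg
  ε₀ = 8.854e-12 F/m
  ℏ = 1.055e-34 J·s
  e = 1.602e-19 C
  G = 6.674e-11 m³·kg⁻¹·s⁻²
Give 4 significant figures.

atomic unit of energy density: u_au = E_h/a₀³ = m_e⁴e¹⁰/((4πε₀)⁵ℏ⁸) = 2.929e13 J/m³
Planck energy density: u_P = c⁷/(ℏG²) = 4.632e113 J/m³
0.0643 × 2.929e13 / 4.632e113 = 4.066e-102

4.066e-102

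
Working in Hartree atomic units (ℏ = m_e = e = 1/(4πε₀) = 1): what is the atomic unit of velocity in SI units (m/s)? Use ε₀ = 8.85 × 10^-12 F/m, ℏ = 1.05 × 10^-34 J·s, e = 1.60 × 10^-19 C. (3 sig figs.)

Dimensional analysis gives v_au = e²/(4πε₀ℏ).
  = 2.56 × 10^-38 / 1.17 × 10^-44
  = 2.19 × 10^6 m/s

2.19 × 10^6 m/s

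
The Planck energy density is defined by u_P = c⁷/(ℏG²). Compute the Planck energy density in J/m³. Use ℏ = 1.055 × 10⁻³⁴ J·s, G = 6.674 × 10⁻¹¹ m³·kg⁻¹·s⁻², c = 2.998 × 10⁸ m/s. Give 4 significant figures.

4.632 × 10¹¹³ J/m³

u_P = c⁷/(ℏG²)
  = 2.177 × 10⁵⁹ / 4.699 × 10⁻⁵⁵
  = 4.632 × 10¹¹³ J/m³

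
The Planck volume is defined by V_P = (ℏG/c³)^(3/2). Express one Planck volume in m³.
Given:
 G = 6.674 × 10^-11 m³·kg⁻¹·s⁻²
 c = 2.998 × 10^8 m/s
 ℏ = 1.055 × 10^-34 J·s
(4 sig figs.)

V_P = (ℏG/c³)^(3/2)
  = √(1.784 × 10^-209)
  = 4.224 × 10^-105 m³

4.224 × 10^-105 m³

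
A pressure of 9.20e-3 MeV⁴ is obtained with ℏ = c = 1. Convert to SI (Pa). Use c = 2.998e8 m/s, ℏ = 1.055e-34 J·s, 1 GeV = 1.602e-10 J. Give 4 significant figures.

1.915e23 Pa

Pressure is [E]/[L]³ = [E]⁴/(ℏc)³.
1 GeV⁴ → 1/(ℏc)³ × (1 GeV in J)⁴ = 2.082e37 Pa.
Convert the energy scale: 9.20e-3 MeV⁴ = 9.20e-15 GeV⁴.
Result: 9.20e-15 × 2.082e37 = 1.915e23 Pa.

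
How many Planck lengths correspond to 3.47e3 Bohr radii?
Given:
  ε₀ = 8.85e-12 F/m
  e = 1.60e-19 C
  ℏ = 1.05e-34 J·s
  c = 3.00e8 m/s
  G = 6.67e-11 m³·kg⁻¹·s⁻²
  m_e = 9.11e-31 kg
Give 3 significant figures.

Bohr radius: a₀ = 4πε₀ℏ²/(m_e e²) = 5.26e-11 m
Planck length: ℓ_P = √(ℏG/c³) = 1.61e-35 m
3.47e3 × 5.26e-11 / 1.61e-35 = 1.13e28

1.13e28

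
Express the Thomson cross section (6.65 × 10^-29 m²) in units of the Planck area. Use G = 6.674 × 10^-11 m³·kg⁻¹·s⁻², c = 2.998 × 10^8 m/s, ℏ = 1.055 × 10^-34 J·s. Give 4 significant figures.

Planck area: A_P = ℏG/c³ = 2.613 × 10^-70 m².
6.65 × 10^-29 / 2.613 × 10^-70 = 2.545 × 10^41

2.545 × 10^41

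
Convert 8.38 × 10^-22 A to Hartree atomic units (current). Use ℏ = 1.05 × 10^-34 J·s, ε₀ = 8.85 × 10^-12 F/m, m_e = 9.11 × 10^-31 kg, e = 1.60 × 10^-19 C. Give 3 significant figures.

1.26 × 10^-19

atomic unit of electric current: I_au = e E_h/ℏ = m_e e⁵/((4πε₀)²ℏ³) = 6.67 × 10^-3 A.
8.38 × 10^-22 / 6.67 × 10^-3 = 1.26 × 10^-19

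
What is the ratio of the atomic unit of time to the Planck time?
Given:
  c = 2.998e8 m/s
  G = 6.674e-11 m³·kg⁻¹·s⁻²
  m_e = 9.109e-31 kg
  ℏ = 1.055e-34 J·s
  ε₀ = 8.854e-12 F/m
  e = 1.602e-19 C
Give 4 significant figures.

4.494e26

atomic unit of time: τ_au = (4πε₀)²ℏ³/(m_e e⁴) = 2.423e-17 s
Planck time: t_P = √(ℏG/c⁵) = 5.392e-44 s
ratio = 2.423e-17 / 5.392e-44 = 4.494e26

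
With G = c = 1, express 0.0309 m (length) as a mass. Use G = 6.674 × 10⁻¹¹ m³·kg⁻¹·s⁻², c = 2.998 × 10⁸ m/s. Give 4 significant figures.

4.161 × 10²⁵ kg

Length → mass via c²/G.
0.0309 m × (c²/G) = 4.161 × 10²⁵ kg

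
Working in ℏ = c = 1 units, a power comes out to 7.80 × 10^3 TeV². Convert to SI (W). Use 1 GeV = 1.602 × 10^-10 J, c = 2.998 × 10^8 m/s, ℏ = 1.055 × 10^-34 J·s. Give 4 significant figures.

1.897 × 10^24 W

Power is [E]/[T] = [E]²/ℏ.
1 GeV² → 1/ℏ × (1 GeV in J)² = 2.433 × 10^14 W.
Convert the energy scale: 7.80 × 10^3 TeV² = 7.80 × 10^9 GeV².
Result: 7.80 × 10^9 × 2.433 × 10^14 = 1.897 × 10^24 W.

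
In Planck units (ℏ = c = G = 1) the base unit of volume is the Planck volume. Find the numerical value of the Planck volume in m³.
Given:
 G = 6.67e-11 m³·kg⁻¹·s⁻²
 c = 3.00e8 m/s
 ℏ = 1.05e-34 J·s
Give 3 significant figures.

V_P = (ℏG/c³)^(3/2)
  = √(1.75e-209)
  = 4.18e-105 m³

4.18e-105 m³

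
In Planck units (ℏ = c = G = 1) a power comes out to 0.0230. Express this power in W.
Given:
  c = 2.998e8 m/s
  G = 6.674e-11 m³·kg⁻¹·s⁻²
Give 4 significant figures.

One Planck power: P_P = c⁵/G = 3.629e52 W.
0.0230 × 3.629e52 W = 8.346e50 W

8.346e50 W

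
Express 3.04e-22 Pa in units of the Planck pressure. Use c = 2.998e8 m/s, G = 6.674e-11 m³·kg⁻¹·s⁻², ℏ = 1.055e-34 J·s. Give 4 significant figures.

Planck pressure: p_P = c⁷/(ℏG²) = 4.632e113 Pa.
3.04e-22 / 4.632e113 = 6.563e-136

6.563e-136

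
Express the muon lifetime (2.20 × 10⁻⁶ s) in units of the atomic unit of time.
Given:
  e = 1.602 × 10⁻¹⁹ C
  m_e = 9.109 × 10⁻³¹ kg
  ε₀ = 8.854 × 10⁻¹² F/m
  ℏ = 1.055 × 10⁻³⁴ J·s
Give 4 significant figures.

9.080 × 10¹⁰

atomic unit of time: τ_au = (4πε₀)²ℏ³/(m_e e⁴) = 2.423 × 10⁻¹⁷ s.
2.20 × 10⁻⁶ / 2.423 × 10⁻¹⁷ = 9.080 × 10¹⁰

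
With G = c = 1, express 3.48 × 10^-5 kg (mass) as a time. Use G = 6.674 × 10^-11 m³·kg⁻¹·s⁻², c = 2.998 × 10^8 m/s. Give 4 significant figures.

Mass → time via G/c³.
3.48 × 10^-5 kg × (G/c³) = 8.619 × 10^-41 s

8.619 × 10^-41 s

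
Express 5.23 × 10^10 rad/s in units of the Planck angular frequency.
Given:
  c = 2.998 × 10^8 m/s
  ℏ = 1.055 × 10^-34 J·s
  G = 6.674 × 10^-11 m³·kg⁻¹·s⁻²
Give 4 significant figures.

2.820 × 10^-33

Planck angular frequency: ω_P = √(c⁵/(ℏG)) = 1.855 × 10^43 rad/s.
5.23 × 10^10 / 1.855 × 10^43 = 2.820 × 10^-33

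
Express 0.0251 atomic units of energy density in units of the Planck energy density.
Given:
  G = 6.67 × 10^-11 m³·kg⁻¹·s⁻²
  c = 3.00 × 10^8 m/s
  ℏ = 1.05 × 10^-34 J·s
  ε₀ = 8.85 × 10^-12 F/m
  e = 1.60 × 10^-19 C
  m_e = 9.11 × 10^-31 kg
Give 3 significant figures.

1.62 × 10^-102

atomic unit of energy density: u_au = E_h/a₀³ = m_e⁴e¹⁰/((4πε₀)⁵ℏ⁸) = 3.01 × 10^13 J/m³
Planck energy density: u_P = c⁷/(ℏG²) = 4.68 × 10^113 J/m³
0.0251 × 3.01 × 10^13 / 4.68 × 10^113 = 1.62 × 10^-102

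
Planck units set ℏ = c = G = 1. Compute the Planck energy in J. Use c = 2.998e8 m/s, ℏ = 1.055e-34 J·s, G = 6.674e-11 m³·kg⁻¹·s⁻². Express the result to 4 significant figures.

From ℏ = c = G = 1 the energy scale is E_P = √(ℏc⁵/G).
  = √(3.828e18)
  = 1.957e9 J

1.957e9 J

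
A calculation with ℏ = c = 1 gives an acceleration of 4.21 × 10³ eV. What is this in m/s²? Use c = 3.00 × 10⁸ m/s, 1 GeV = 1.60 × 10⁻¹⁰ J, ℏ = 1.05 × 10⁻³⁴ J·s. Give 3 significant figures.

1.92 × 10²⁷ m/s²

Acceleration is [L]/[T]² = c·[E]/ℏ.
1 GeV → c/ℏ × (1 GeV in J) = 4.57 × 10³² m/s².
Convert the energy scale: 4.21 × 10³ eV = 4.21 × 10⁻⁶ GeV.
Result: 4.21 × 10⁻⁶ × 4.57 × 10³² = 1.92 × 10²⁷ m/s².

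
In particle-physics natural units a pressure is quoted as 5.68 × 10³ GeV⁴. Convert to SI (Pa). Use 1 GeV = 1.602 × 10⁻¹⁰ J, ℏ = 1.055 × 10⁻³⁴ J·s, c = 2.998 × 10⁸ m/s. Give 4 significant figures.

1.182 × 10⁴¹ Pa

Pressure is [E]/[L]³ = [E]⁴/(ℏc)³.
1 GeV⁴ → 1/(ℏc)³ × (1 GeV in J)⁴ = 2.082 × 10³⁷ Pa.
Result: 5.68 × 10³ × 2.082 × 10³⁷ = 1.182 × 10⁴¹ Pa.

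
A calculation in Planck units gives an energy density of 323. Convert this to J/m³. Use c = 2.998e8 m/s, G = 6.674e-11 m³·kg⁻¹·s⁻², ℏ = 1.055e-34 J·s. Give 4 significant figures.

One Planck energy density: u_P = c⁷/(ℏG²) = 4.632e113 J/m³.
323 × 4.632e113 J/m³ = 1.496e116 J/m³

1.496e116 J/m³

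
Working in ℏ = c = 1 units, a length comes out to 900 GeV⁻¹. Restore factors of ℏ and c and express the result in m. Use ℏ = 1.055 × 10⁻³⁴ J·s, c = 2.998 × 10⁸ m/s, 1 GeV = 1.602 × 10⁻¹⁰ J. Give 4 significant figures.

1.777 × 10⁻¹³ m

A length is [E]⁻¹ in ℏ=c=1; restore one factor of ℏc.
1 GeV⁻¹ → ℏc × (1 GeV in J)⁻¹ = 1.974 × 10⁻¹⁶ m.
Result: 900 × 1.974 × 10⁻¹⁶ = 1.777 × 10⁻¹³ m.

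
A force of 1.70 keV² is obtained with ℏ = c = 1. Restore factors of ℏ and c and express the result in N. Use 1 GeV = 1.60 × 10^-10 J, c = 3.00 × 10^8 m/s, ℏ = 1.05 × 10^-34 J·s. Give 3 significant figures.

Force is [E]/[L] = [E]²/(ℏc); restore (ℏc)⁻¹.
1 GeV² → 1/(ℏc) × (1 GeV in J)² = 8.13 × 10^5 N.
Convert the energy scale: 1.70 keV² = 1.70 × 10^-12 GeV².
Result: 1.70 × 10^-12 × 8.13 × 10^5 = 1.38 × 10^-6 N.

1.38 × 10^-6 N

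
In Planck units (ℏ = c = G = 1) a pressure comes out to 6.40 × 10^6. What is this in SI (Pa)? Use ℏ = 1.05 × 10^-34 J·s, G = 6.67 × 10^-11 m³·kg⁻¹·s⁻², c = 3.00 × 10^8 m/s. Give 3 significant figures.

One Planck pressure: p_P = c⁷/(ℏG²) = 4.68 × 10^113 Pa.
6.40 × 10^6 × 4.68 × 10^113 Pa = 3.00 × 10^120 Pa

3.00 × 10^120 Pa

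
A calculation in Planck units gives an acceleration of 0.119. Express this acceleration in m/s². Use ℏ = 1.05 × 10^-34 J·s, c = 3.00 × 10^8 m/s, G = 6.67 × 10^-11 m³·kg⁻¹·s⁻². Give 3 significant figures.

6.65 × 10^50 m/s²

One Planck acceleration: a_P = √(c⁷/(ℏG)) = 5.59 × 10^51 m/s².
0.119 × 5.59 × 10^51 m/s² = 6.65 × 10^50 m/s²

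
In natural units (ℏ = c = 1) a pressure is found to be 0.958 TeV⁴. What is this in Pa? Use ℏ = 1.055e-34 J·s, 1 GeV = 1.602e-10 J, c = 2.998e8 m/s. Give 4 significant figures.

Pressure is [E]/[L]³ = [E]⁴/(ℏc)³.
1 GeV⁴ → 1/(ℏc)³ × (1 GeV in J)⁴ = 2.082e37 Pa.
Convert the energy scale: 0.958 TeV⁴ = 9.58e11 GeV⁴.
Result: 9.58e11 × 2.082e37 = 1.994e49 Pa.

1.994e49 Pa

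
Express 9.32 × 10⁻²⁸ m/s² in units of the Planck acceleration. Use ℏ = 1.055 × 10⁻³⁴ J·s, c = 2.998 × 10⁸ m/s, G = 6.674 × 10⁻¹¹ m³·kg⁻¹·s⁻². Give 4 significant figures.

Planck acceleration: a_P = √(c⁷/(ℏG)) = 5.560 × 10⁵¹ m/s².
9.32 × 10⁻²⁸ / 5.560 × 10⁵¹ = 1.676 × 10⁻⁷⁹

1.676 × 10⁻⁷⁹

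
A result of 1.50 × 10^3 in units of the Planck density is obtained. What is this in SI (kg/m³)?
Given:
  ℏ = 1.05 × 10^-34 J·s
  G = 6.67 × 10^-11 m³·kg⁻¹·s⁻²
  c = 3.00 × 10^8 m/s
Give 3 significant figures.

7.80 × 10^99 kg/m³

One Planck density: ρ_P = c⁵/(ℏG²) = 5.20 × 10^96 kg/m³.
1.50 × 10^3 × 5.20 × 10^96 kg/m³ = 7.80 × 10^99 kg/m³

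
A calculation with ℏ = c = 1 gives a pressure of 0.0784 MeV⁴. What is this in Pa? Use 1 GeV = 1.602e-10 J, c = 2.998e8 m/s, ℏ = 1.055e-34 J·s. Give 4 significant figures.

Pressure is [E]/[L]³ = [E]⁴/(ℏc)³.
1 GeV⁴ → 1/(ℏc)³ × (1 GeV in J)⁴ = 2.082e37 Pa.
Convert the energy scale: 0.0784 MeV⁴ = 7.84e-14 GeV⁴.
Result: 7.84e-14 × 2.082e37 = 1.632e24 Pa.

1.632e24 Pa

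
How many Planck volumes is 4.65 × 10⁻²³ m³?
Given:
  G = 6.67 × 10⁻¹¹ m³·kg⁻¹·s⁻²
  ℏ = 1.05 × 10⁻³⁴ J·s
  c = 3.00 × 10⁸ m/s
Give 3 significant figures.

1.11 × 10⁸²

Planck volume: V_P = (ℏG/c³)^(3/2) = 4.18 × 10⁻¹⁰⁵ m³.
4.65 × 10⁻²³ / 4.18 × 10⁻¹⁰⁵ = 1.11 × 10⁸²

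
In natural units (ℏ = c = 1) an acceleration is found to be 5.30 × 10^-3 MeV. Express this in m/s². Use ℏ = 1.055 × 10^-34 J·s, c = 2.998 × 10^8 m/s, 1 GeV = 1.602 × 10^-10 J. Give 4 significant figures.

2.413 × 10^27 m/s²

Acceleration is [L]/[T]² = c·[E]/ℏ.
1 GeV → c/ℏ × (1 GeV in J) = 4.552 × 10^32 m/s².
Convert the energy scale: 5.30 × 10^-3 MeV = 5.30 × 10^-6 GeV.
Result: 5.30 × 10^-6 × 4.552 × 10^32 = 2.413 × 10^27 m/s².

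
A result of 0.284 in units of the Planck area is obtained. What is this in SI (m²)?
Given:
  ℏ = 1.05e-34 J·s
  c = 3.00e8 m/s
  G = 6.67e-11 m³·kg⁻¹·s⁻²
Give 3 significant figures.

7.37e-71 m²

One Planck area: A_P = ℏG/c³ = 2.59e-70 m².
0.284 × 2.59e-70 m² = 7.37e-71 m²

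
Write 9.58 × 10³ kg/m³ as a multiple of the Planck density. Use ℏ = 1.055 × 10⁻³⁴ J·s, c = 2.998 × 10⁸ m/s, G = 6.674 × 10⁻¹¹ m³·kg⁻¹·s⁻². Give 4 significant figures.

1.859 × 10⁻⁹³

Planck density: ρ_P = c⁵/(ℏG²) = 5.154 × 10⁹⁶ kg/m³.
9.58 × 10³ / 5.154 × 10⁹⁶ = 1.859 × 10⁻⁹³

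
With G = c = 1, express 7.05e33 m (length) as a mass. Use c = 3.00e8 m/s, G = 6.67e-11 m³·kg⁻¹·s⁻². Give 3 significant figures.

Length → mass via c²/G.
7.05e33 m × (c²/G) = 9.51e60 kg

9.51e60 kg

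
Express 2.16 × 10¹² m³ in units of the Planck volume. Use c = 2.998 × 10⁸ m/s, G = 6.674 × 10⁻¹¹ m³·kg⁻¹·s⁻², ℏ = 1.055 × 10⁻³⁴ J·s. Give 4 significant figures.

5.114 × 10¹¹⁶

Planck volume: V_P = (ℏG/c³)^(3/2) = 4.224 × 10⁻¹⁰⁵ m³.
2.16 × 10¹² / 4.224 × 10⁻¹⁰⁵ = 5.114 × 10¹¹⁶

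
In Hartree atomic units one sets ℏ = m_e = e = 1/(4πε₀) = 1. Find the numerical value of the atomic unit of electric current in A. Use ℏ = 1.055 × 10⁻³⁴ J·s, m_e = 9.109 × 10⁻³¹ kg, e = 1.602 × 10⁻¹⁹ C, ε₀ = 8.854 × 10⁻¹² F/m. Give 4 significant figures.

I_au = e E_h/ℏ = m_e e⁵/((4πε₀)²ℏ³)
E_h = 4.354 × 10⁻¹⁸ J
e·E_h/ℏ = 6.612 × 10⁻³ A

6.612 × 10⁻³ A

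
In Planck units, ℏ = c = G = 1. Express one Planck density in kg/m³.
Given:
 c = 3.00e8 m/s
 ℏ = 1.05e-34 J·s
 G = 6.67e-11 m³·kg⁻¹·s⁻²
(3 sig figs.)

5.20e96 kg/m³

Dimensional analysis gives ρ_P = c⁵/(ℏG²).
  = 2.43e42 / 4.67e-55
  = 5.20e96 kg/m³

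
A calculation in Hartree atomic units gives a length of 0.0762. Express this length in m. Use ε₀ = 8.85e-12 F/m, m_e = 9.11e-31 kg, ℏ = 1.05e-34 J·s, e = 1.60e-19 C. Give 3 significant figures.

4.01e-12 m

One Bohr radius: a₀ = 4πε₀ℏ²/(m_e e²) = 5.26e-11 m.
0.0762 × 5.26e-11 m = 4.01e-12 m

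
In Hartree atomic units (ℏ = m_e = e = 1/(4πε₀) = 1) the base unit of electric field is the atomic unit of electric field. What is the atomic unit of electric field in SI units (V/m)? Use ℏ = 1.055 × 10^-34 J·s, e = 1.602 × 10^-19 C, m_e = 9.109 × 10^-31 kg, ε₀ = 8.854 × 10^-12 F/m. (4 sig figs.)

5.131 × 10^11 V/m

E_au = E_h/(e a₀) = m_e²e⁵/((4πε₀)³ℏ⁴)
E_h = 4.354 × 10^-18 J
a₀ = 5.297 × 10^-11 m
E_h/(e·a₀) = 5.131 × 10^11 V/m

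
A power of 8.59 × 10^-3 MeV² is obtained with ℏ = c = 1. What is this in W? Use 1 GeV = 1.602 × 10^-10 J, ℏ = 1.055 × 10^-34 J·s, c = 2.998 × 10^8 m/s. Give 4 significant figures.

2.090 × 10^6 W

Power is [E]/[T] = [E]²/ℏ.
1 GeV² → 1/ℏ × (1 GeV in J)² = 2.433 × 10^14 W.
Convert the energy scale: 8.59 × 10^-3 MeV² = 8.59 × 10^-9 GeV².
Result: 8.59 × 10^-9 × 2.433 × 10^14 = 2.090 × 10^6 W.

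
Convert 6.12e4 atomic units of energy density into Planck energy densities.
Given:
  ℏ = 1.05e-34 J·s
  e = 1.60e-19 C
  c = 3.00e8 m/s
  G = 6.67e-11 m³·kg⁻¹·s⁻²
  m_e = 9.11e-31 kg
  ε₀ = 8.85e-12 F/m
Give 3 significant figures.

3.94e-96

atomic unit of energy density: u_au = E_h/a₀³ = m_e⁴e¹⁰/((4πε₀)⁵ℏ⁸) = 3.01e13 J/m³
Planck energy density: u_P = c⁷/(ℏG²) = 4.68e113 J/m³
6.12e4 × 3.01e13 / 4.68e113 = 3.94e-96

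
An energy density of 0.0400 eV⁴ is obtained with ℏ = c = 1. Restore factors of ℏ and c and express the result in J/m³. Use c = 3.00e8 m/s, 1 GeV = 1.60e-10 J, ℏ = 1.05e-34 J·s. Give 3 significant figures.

0.839 J/m³

[E]/[L]³ = [E]⁴/(ℏc)³; restore (ℏc)⁻³.
1 GeV⁴ → 1/(ℏc)³ × (1 GeV in J)⁴ = 2.10e37 J/m³.
Convert the energy scale: 0.0400 eV⁴ = 4.00e-38 GeV⁴.
Result: 4.00e-38 × 2.10e37 = 0.839 J/m³.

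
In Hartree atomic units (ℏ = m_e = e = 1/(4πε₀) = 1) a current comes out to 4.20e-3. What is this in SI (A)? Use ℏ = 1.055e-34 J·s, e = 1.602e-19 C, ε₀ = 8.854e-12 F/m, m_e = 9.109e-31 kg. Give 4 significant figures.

2.777e-5 A

One atomic unit of electric current: I_au = e E_h/ℏ = m_e e⁵/((4πε₀)²ℏ³) = 6.612e-3 A.
4.20e-3 × 6.612e-3 A = 2.777e-5 A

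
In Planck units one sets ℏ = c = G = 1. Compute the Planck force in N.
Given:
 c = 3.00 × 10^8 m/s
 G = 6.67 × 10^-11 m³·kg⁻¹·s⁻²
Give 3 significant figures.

F_P = c⁴/G
  = 8.10 × 10^33 / 6.67 × 10^-11
  = 1.21 × 10^44 N

1.21 × 10^44 N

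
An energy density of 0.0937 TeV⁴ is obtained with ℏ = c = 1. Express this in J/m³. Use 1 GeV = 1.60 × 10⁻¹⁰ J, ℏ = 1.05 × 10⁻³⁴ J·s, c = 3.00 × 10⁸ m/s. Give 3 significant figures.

[E]/[L]³ = [E]⁴/(ℏc)³; restore (ℏc)⁻³.
1 GeV⁴ → 1/(ℏc)³ × (1 GeV in J)⁴ = 2.10 × 10³⁷ J/m³.
Convert the energy scale: 0.0937 TeV⁴ = 9.37 × 10¹⁰ GeV⁴.
Result: 9.37 × 10¹⁰ × 2.10 × 10³⁷ = 1.96 × 10⁴⁸ J/m³.

1.96 × 10⁴⁸ J/m³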